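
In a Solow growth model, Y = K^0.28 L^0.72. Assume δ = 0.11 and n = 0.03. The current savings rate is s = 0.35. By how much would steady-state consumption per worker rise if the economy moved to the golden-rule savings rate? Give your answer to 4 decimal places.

Break-even investment rate: n + δ = 0.03 + 0.11 = 0.14.
Current steady state (s = 0.35): k* = (0.35/0.14)^(1/0.72) ≈ 3.5702, y* = 3.5702^0.28 ≈ 1.4281, c* = (1−0.35)·1.4281 ≈ 0.9283.
At the golden rule the marginal product of capital equals n+δ: 0.28·k^(0.28−1) = 0.14. Solving, k_gold = (0.28/0.14)^(1/0.72) ≈ 2.6188.
y_gold = 2.6188^0.28 ≈ 1.3094, c_gold = y_gold − 0.14·k_gold ≈ 0.9428.
Gain: Δc = 0.9428 − 0.9283 ≈ 0.0145.

Δc ≈ 0.0145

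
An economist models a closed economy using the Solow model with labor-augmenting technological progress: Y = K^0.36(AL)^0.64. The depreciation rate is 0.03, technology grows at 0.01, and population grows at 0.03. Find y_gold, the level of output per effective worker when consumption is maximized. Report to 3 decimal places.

y_gold ≈ 2.512

The effective depreciation rate is n + g + δ = 0.03 + 0.01 + 0.03 = 0.07.
Golden rule sets MPK = n+g+δ: 0.36·k^(0.36−1) = 0.07, so k_gold = (0.36/0.07)^(1/0.64) ≈ 12.9198.
Output: y_gold = k_gold^0.36 = 12.9198^0.36 ≈ 2.5122.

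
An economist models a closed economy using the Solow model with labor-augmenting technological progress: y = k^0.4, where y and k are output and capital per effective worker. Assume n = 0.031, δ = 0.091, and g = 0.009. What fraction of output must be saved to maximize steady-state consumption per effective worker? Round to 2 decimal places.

s_gold = 0.40

Break-even investment rate: n + g + δ = 0.031 + 0.009 + 0.091 = 0.131.
At the golden rule MPK = n+g+δ, and in any Cobb-Douglas steady state s = (n+g+δ)·k/y = MPK·k/y = capital's share 0.4.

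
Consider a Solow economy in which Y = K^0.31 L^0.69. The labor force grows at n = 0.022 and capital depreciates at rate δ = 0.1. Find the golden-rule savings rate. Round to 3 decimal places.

Break-even investment rate: n + δ = 0.022 + 0.1 = 0.122.
At the golden rule MPK = n+δ, and in any Cobb-Douglas steady state s = (n+δ)·k/y = MPK·k/y = capital's share 0.31.

s_gold = 0.310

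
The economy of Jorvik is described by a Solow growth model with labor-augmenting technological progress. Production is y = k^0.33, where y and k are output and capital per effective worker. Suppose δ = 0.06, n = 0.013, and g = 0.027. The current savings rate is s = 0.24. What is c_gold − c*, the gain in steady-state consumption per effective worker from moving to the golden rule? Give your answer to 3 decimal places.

n + g + δ = 0.013 + 0.027 + 0.06 = 0.1.
Current steady state (s = 0.24): k* = (0.24/0.1)^(1/0.67) ≈ 3.6939, y* = 3.6939^0.33 ≈ 1.5391, c* = (1−0.24)·1.5391 ≈ 1.1697.
Setting f'(k) = n+g+δ gives 0.33·k^(0.33−1) = 0.1, hence k_gold = (0.33/0.1)^(1/0.67) ≈ 5.9416.
y_gold = 5.9416^0.33 ≈ 1.8005, c_gold = y_gold − 0.1·k_gold ≈ 1.2063.
Gain: Δc = 1.2063 − 1.1697 ≈ 0.0366.

Δc ≈ 0.037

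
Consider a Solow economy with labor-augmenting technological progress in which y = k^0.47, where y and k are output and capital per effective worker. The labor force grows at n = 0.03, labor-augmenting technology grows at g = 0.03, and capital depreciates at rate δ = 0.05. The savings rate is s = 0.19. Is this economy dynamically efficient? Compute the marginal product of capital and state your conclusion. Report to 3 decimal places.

dynamically efficient; MPK ≈ 0.272

n + g + δ = 0.03 + 0.03 + 0.05 = 0.11.
Steady-state k*: s·k^0.47 = 0.11·k gives k* = (0.19/0.11)^(1/0.53) ≈ 2.8045.
MPK = 0.47·2.8045^(-0.53) ≈ 0.2721.
MPK > n+g+δ = 0.11, so the economy is dynamically efficient (under-saving).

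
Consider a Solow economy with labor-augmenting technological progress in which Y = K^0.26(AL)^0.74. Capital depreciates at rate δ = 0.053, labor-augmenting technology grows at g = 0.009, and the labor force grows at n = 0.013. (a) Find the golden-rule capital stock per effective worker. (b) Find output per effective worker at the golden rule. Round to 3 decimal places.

(a) k_gold ≈ 5.366; (b) y_gold ≈ 1.548

Capital per effective worker breaks even when investment replaces (n + g + δ)·k; here n + g + δ = 0.075.
Golden rule sets MPK = n+g+δ: 0.26·k^(0.26−1) = 0.075, so k_gold = (0.26/0.075)^(1/0.74) ≈ 5.3655.
y_gold = 5.3655^0.26 ≈ 1.5477.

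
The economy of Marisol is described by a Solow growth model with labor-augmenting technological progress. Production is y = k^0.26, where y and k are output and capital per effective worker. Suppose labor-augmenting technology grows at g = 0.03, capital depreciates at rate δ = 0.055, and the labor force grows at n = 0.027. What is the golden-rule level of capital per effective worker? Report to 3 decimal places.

Capital per effective worker breaks even when investment replaces (n + g + δ)·k; here n + g + δ = 0.112.
Maximizing c = f(k) − (n+g+δ)·k gives f'(k) = n+g+δ, i.e. 0.26·k^(0.26−1) = 0.112, so k_gold = (0.26/0.112)^(1/0.74) ≈ 3.1208.

k_gold ≈ 3.121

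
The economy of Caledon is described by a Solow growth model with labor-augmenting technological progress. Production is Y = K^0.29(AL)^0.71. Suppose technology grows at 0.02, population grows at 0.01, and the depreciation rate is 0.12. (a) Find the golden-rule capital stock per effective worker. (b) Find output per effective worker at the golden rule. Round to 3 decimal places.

The effective depreciation rate is n + g + δ = 0.01 + 0.02 + 0.12 = 0.15.
Golden rule sets MPK = n+g+δ: 0.29·k^(0.29−1) = 0.15, so k_gold = (0.29/0.15)^(1/0.71) ≈ 2.5307.
y_gold = 2.5307^0.29 ≈ 1.3090.

(a) k_gold ≈ 2.531; (b) y_gold ≈ 1.309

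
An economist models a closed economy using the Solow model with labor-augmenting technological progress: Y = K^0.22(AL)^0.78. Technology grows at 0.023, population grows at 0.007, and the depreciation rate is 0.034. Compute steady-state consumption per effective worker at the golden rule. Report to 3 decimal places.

Break-even investment rate: n + g + δ = 0.007 + 0.023 + 0.034 = 0.064.
Setting f'(k) = n+g+δ gives 0.22·k^(0.22−1) = 0.064, hence k_gold = (0.22/0.064)^(1/0.78) ≈ 4.8696.
y_gold = 4.8696^0.22 ≈ 1.4166.
c_gold = y_gold − (n+g+δ)·k_gold = 1.4166 − 0.064·4.8696 ≈ 1.1049.

c_gold ≈ 1.105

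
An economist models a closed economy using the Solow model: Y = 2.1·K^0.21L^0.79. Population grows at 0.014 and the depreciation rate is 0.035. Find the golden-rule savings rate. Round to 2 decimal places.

Break-even investment rate: n + δ = 0.014 + 0.035 = 0.049.
At the golden rule MPK = n+δ, and in any Cobb-Douglas steady state s = (n+δ)·k/y = MPK·k/y = capital's share 0.21.

s_gold = 0.21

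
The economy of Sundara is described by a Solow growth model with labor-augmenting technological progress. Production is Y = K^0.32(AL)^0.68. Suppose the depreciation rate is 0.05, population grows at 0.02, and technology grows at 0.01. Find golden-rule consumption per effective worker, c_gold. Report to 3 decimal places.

c_gold ≈ 1.306

Capital per effective worker breaks even when investment replaces (n + g + δ)·k; here n + g + δ = 0.08.
Maximizing c = f(k) − (n+g+δ)·k gives f'(k) = n+g+δ, i.e. 0.32·k^(0.32−1) = 0.08, so k_gold = (0.32/0.08)^(1/0.68) ≈ 7.6804.
y_gold = 7.6804^0.32 ≈ 1.9201.
c_gold = y_gold − (n+g+δ)·k_gold = 1.9201 − 0.08·7.6804 ≈ 1.3057.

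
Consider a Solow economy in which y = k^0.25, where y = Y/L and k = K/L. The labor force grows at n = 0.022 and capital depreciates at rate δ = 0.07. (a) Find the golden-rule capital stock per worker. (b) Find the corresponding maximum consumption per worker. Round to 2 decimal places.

(a) k_gold ≈ 3.79; (b) c_gold ≈ 1.05

Capital per worker breaks even when investment replaces (n + δ)·k; here n + δ = 0.092.
Maximizing c = f(k) − (n+δ)·k gives f'(k) = n+δ, i.e. 0.25·k^(0.25−1) = 0.092, so k_gold = (0.25/0.092)^(1/0.75) ≈ 3.7920.
y_gold = 3.7920^0.25 ≈ 1.3955; c_gold = y_gold − 0.092·k_gold ≈ 1.0466.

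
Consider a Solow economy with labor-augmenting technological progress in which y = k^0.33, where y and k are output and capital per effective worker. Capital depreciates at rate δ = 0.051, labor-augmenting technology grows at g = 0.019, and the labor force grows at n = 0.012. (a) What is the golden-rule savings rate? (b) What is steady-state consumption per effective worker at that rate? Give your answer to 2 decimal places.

(a) s_gold = 0.33; (b) c_gold ≈ 1.33

Break-even investment rate: n + g + δ = 0.012 + 0.019 + 0.051 = 0.082.
For Cobb-Douglas, s_gold equals capital's share: s_gold = 0.33.
Golden rule sets MPK = n+g+δ: 0.33·k^(0.33−1) = 0.082, so k_gold = (0.33/0.082)^(1/0.67) ≈ 7.9898.
y_gold = 7.9898^0.33 ≈ 1.9854; c_gold = (1−0.33)·y_gold ≈ 1.3302.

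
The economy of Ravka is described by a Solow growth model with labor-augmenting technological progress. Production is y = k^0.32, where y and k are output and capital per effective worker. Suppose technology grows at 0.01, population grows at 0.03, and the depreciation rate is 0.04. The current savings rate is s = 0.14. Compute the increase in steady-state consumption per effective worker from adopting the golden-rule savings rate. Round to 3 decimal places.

Δc ≈ 0.187

Break-even investment rate: n + g + δ = 0.03 + 0.01 + 0.04 = 0.08.
Current steady state (s = 0.14): k* = (0.14/0.08)^(1/0.68) ≈ 2.2772, y* = 2.2772^0.32 ≈ 1.3013, c* = (1−0.14)·1.3013 ≈ 1.1191.
Setting f'(k) = n+g+δ gives 0.32·k^(0.32−1) = 0.08, hence k_gold = (0.32/0.08)^(1/0.68) ≈ 7.6804.
y_gold = 7.6804^0.32 ≈ 1.9201, c_gold = y_gold − 0.08·k_gold ≈ 1.3057.
Gain: Δc = 1.3057 − 1.1191 ≈ 0.1866.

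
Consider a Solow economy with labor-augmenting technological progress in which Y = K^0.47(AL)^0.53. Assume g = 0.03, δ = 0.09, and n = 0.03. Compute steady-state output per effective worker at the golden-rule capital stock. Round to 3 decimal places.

The effective depreciation rate is n + g + δ = 0.03 + 0.03 + 0.09 = 0.15.
Golden rule sets MPK = n+g+δ: 0.47·k^(0.47−1) = 0.15, so k_gold = (0.47/0.15)^(1/0.53) ≈ 8.6270.
Output: y_gold = k_gold^0.47 = 8.6270^0.47 ≈ 2.7533.

y_gold ≈ 2.753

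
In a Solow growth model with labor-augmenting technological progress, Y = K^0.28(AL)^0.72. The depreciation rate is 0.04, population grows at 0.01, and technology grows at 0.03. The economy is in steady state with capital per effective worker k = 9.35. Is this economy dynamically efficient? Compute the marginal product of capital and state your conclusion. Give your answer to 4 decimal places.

n + g + δ = 0.01 + 0.03 + 0.04 = 0.08.
MPK = 0.28·k^(0.28−1) = 0.28·9.35^(-0.72) ≈ 0.0560.
MPK < 0.08, so the economy is dynamically inefficient (over-saving).

dynamically inefficient; MPK ≈ 0.0560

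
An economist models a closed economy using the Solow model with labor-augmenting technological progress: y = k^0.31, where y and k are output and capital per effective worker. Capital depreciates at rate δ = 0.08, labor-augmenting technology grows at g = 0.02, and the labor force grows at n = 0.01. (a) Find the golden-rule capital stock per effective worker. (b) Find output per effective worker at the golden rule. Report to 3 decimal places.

(a) k_gold ≈ 4.489; (b) y_gold ≈ 1.593

n + g + δ = 0.01 + 0.02 + 0.08 = 0.11.
Golden rule sets MPK = n+g+δ: 0.31·k^(0.31−1) = 0.11, so k_gold = (0.31/0.11)^(1/0.69) ≈ 4.4888.
y_gold = 4.4888^0.31 ≈ 1.5928.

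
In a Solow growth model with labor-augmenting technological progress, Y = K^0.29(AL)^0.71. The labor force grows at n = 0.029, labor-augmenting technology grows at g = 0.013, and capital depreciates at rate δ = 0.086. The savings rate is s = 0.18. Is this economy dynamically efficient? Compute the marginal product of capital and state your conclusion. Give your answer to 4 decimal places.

The effective depreciation rate is n + g + δ = 0.029 + 0.013 + 0.086 = 0.128.
Steady-state k*: s·k^0.29 = 0.128·k gives k* = (0.18/0.128)^(1/0.71) ≈ 1.6164.
MPK = 0.29·1.6164^(-0.71) ≈ 0.2062.
MPK > n+g+δ = 0.128, so the economy is dynamically efficient (under-saving).

dynamically efficient; MPK ≈ 0.2062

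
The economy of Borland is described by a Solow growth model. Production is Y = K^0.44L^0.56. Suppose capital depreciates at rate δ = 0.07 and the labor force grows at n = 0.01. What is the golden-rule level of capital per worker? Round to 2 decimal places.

Break-even investment rate: n + δ = 0.01 + 0.07 = 0.08.
Setting f'(k) = n+δ gives 0.44·k^(0.44−1) = 0.08, hence k_gold = (0.44/0.08)^(1/0.56) ≈ 20.9931.

k_gold ≈ 20.99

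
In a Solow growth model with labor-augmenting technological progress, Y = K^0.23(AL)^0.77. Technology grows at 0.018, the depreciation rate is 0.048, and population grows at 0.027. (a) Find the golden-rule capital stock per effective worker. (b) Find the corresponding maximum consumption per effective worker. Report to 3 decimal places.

(a) k_gold ≈ 3.241; (b) c_gold ≈ 1.009

Capital per effective worker breaks even when investment replaces (n + g + δ)·k; here n + g + δ = 0.093.
Golden rule sets MPK = n+g+δ: 0.23·k^(0.23−1) = 0.093, so k_gold = (0.23/0.093)^(1/0.77) ≈ 3.2412.
y_gold = 3.2412^0.23 ≈ 1.3106; c_gold = y_gold − 0.093·k_gold ≈ 1.0091.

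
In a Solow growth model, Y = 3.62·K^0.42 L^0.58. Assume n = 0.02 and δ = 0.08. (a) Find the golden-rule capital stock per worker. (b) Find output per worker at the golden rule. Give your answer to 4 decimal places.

(a) k_gold ≈ 109.1084; (b) y_gold ≈ 25.9782

Capital per worker breaks even when investment replaces (n + δ)·k; here n + δ = 0.1.
Maximizing c = f(k) − (n+δ)·k gives f'(k) = n+δ, i.e. 0.42·3.62·k^(0.42−1) = 0.1, so k_gold = (0.42·3.62/0.1)^(1/0.58) ≈ 109.1084.
y_gold = 3.62·109.1084^0.42 ≈ 25.9782.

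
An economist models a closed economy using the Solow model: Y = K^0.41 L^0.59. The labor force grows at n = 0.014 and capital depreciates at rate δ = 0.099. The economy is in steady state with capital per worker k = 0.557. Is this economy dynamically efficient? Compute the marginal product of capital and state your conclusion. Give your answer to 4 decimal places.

The effective depreciation rate is n + δ = 0.014 + 0.099 = 0.113.
MPK = 0.41·k^(0.41−1) = 0.41·0.557^(-0.59) ≈ 0.5791.
MPK > 0.113, so the economy is dynamically efficient (under-saving).

dynamically efficient; MPK ≈ 0.5791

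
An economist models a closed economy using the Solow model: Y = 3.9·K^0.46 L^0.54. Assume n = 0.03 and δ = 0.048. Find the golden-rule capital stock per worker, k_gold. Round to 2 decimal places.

Break-even investment rate: n + δ = 0.03 + 0.048 = 0.078.
At the golden rule the marginal product of capital equals n+δ: 0.46·3.9·k^(0.46−1) = 0.078. Solving, k_gold = (0.46·3.9/0.078)^(1/0.54) ≈ 332.4438.

k_gold ≈ 332.44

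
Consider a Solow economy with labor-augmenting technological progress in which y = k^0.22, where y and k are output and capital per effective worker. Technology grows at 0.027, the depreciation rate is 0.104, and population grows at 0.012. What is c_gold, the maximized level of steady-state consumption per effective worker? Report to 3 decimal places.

c_gold ≈ 0.881

The effective depreciation rate is n + g + δ = 0.012 + 0.027 + 0.104 = 0.143.
Maximizing c = f(k) − (n+g+δ)·k gives f'(k) = n+g+δ, i.e. 0.22·k^(0.22−1) = 0.143, so k_gold = (0.22/0.143)^(1/0.78) ≈ 1.7372.
y_gold = 1.7372^0.22 ≈ 1.1292.
c_gold = y_gold − (n+g+δ)·k_gold = 1.1292 − 0.143·1.7372 ≈ 0.8808.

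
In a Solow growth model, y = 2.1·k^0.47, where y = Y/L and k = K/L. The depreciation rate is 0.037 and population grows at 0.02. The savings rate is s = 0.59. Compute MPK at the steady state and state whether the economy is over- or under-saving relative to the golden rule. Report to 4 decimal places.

over-saving; MPK ≈ 0.0454

The effective depreciation rate is n + δ = 0.02 + 0.037 = 0.057.
Steady-state k*: s·A·k^0.47 = 0.057·k gives k* = (0.59·2.1/0.057)^(1/0.53) ≈ 333.4358.
MPK = 0.47·2.1·333.4358^(-0.53) ≈ 0.0454.
MPK < n+δ = 0.057, so the economy is dynamically inefficient (over-saving).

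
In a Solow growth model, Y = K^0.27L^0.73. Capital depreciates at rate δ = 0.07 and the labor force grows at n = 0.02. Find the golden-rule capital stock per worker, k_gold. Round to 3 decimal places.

k_gold ≈ 4.504

Capital per worker breaks even when investment replaces (n + δ)·k; here n + δ = 0.09.
Maximizing c = f(k) − (n+δ)·k gives f'(k) = n+δ, i.e. 0.27·k^(0.27−1) = 0.09, so k_gold = (0.27/0.09)^(1/0.73) ≈ 4.5039.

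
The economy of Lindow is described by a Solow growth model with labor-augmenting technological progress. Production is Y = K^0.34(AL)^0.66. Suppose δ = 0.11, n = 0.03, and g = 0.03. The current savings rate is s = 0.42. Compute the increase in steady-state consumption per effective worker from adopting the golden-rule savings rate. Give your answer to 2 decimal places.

Δc ≈ 0.02

The effective depreciation rate is n + g + δ = 0.03 + 0.03 + 0.11 = 0.17.
Current steady state (s = 0.42): k* = (0.42/0.17)^(1/0.66) ≈ 3.9369, y* = 3.9369^0.34 ≈ 1.5935, c* = (1−0.42)·1.5935 ≈ 0.9242.
Golden rule sets MPK = n+g+δ: 0.34·k^(0.34−1) = 0.17, so k_gold = (0.34/0.17)^(1/0.66) ≈ 2.8583.
y_gold = 2.8583^0.34 ≈ 1.4291, c_gold = y_gold − 0.17·k_gold ≈ 0.9432.
Gain: Δc = 0.9432 − 0.9242 ≈ 0.0190.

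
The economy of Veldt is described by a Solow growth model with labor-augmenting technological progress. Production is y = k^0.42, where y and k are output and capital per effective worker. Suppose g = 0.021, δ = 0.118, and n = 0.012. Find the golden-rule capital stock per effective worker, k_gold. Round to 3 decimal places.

k_gold ≈ 5.834

The effective depreciation rate is n + g + δ = 0.012 + 0.021 + 0.118 = 0.151.
At the golden rule the marginal product of capital equals n+g+δ: 0.42·k^(0.42−1) = 0.151. Solving, k_gold = (0.42/0.151)^(1/0.58) ≈ 5.8343.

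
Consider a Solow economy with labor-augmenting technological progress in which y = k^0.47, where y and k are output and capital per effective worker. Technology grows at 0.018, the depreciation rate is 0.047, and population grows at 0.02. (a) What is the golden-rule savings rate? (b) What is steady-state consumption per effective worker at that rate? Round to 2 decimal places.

(a) s_gold = 0.47; (b) c_gold ≈ 2.41

Capital per effective worker breaks even when investment replaces (n + g + δ)·k; here n + g + δ = 0.085.
For Cobb-Douglas, s_gold equals capital's share: s_gold = 0.47.
Maximizing c = f(k) − (n+g+δ)·k gives f'(k) = n+g+δ, i.e. 0.47·k^(0.47−1) = 0.085, so k_gold = (0.47/0.085)^(1/0.53) ≈ 25.1931.
y_gold = 25.1931^0.47 ≈ 4.5562; c_gold = (1−0.47)·y_gold ≈ 2.4148.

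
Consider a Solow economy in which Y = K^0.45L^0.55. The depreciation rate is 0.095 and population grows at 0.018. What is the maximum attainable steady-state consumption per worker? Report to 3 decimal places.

Break-even investment rate: n + δ = 0.018 + 0.095 = 0.113.
Maximizing c = f(k) − (n+δ)·k gives f'(k) = n+δ, i.e. 0.45·k^(0.45−1) = 0.113, so k_gold = (0.45/0.113)^(1/0.55) ≈ 12.3354.
y_gold = 12.3354^0.45 ≈ 3.0976.
c_gold = y_gold − (n+δ)·k_gold = 3.0976 − 0.113·12.3354 ≈ 1.7037.

c_gold ≈ 1.704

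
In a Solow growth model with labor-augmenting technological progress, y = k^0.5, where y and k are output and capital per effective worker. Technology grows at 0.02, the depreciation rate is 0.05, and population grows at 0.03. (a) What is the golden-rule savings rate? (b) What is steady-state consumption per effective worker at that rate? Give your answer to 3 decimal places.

(a) s_gold = 0.500; (b) c_gold ≈ 2.500

The effective depreciation rate is n + g + δ = 0.03 + 0.02 + 0.05 = 0.1.
For Cobb-Douglas, s_gold equals capital's share: s_gold = 0.5.
Maximizing c = f(k) − (n+g+δ)·k gives f'(k) = n+g+δ, i.e. 0.5·k^(0.5−1) = 0.1, so k_gold = (0.5/0.1)^(1/0.5) ≈ 25.0000.
y_gold = 25.0000^0.5 ≈ 5.0000; c_gold = (1−0.5)·y_gold ≈ 2.5000.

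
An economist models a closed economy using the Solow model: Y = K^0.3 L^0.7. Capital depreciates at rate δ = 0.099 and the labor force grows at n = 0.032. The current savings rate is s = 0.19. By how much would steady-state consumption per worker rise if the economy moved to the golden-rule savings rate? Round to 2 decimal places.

The effective depreciation rate is n + δ = 0.032 + 0.099 = 0.131.
Current steady state (s = 0.19): k* = (0.19/0.131)^(1/0.7) ≈ 1.7009, y* = 1.7009^0.3 ≈ 1.1728, c* = (1−0.19)·1.1728 ≈ 0.9499.
Golden rule sets MPK = n+δ: 0.3·k^(0.3−1) = 0.131, so k_gold = (0.3/0.131)^(1/0.7) ≈ 3.2664.
y_gold = 3.2664^0.3 ≈ 1.4263, c_gold = y_gold − 0.131·k_gold ≈ 0.9984.
Gain: Δc = 0.9984 − 0.9499 ≈ 0.0485.

Δc ≈ 0.05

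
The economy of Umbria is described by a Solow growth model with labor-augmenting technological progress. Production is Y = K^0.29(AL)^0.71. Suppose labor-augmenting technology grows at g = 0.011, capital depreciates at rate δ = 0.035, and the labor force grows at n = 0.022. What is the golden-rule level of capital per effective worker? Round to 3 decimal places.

k_gold ≈ 7.712

Break-even investment rate: n + g + δ = 0.022 + 0.011 + 0.035 = 0.068.
Golden rule sets MPK = n+g+δ: 0.29·k^(0.29−1) = 0.068, so k_gold = (0.29/0.068)^(1/0.71) ≈ 7.7120.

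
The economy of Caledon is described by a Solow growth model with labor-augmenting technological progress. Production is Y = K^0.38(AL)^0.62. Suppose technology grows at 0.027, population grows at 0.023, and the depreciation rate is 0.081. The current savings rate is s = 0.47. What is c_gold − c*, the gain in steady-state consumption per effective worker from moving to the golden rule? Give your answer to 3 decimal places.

Δc ≈ 0.031

n + g + δ = 0.023 + 0.027 + 0.081 = 0.131.
Current steady state (s = 0.47): k* = (0.47/0.131)^(1/0.62) ≈ 7.8502, y* = 7.8502^0.38 ≈ 2.1880, c* = (1−0.47)·2.1880 ≈ 1.1597.
Golden rule sets MPK = n+g+δ: 0.38·k^(0.38−1) = 0.131, so k_gold = (0.38/0.131)^(1/0.62) ≈ 5.5717.
y_gold = 5.5717^0.38 ≈ 1.9208, c_gold = y_gold − 0.131·k_gold ≈ 1.1909.
Gain: Δc = 1.1909 − 1.1597 ≈ 0.0312.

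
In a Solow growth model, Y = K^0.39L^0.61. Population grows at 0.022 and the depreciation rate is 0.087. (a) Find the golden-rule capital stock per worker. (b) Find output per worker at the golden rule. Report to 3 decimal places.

The effective depreciation rate is n + δ = 0.022 + 0.087 = 0.109.
Setting f'(k) = n+δ gives 0.39·k^(0.39−1) = 0.109, hence k_gold = (0.39/0.109)^(1/0.61) ≈ 8.0836.
y_gold = 8.0836^0.39 ≈ 2.2593.

(a) k_gold ≈ 8.084; (b) y_gold ≈ 2.259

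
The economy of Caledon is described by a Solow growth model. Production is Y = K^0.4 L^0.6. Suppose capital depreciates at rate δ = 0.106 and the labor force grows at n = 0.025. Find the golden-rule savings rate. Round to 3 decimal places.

s_gold = 0.400

Capital per worker breaks even when investment replaces (n + δ)·k; here n + δ = 0.131.
At the golden rule MPK = n+δ, and in any Cobb-Douglas steady state s = (n+δ)·k/y = MPK·k/y = capital's share 0.4.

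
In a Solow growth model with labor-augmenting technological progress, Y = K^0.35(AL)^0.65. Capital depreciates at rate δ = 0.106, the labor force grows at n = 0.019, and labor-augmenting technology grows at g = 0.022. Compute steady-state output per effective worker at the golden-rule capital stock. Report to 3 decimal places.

y_gold ≈ 1.595

The effective depreciation rate is n + g + δ = 0.019 + 0.022 + 0.106 = 0.147.
At the golden rule the marginal product of capital equals n+g+δ: 0.35·k^(0.35−1) = 0.147. Solving, k_gold = (0.35/0.147)^(1/0.65) ≈ 3.7985.
Output: y_gold = k_gold^0.35 = 3.7985^0.35 ≈ 1.5954.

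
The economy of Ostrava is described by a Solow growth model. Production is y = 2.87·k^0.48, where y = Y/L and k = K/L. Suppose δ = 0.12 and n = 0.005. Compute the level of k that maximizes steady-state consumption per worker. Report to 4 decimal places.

Break-even investment rate: n + δ = 0.005 + 0.12 = 0.125.
At the golden rule the marginal product of capital equals n+δ: 0.48·2.87·k^(0.48−1) = 0.125. Solving, k_gold = (0.48·2.87/0.125)^(1/0.52) ≈ 100.9848.

k_gold ≈ 100.9848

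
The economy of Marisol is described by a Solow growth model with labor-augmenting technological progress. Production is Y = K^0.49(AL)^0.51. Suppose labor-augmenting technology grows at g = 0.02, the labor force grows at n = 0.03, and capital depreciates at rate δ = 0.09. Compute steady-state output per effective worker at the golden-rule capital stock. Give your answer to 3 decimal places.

n + g + δ = 0.03 + 0.02 + 0.09 = 0.14.
At the golden rule the marginal product of capital equals n+g+δ: 0.49·k^(0.49−1) = 0.14. Solving, k_gold = (0.49/0.14)^(1/0.51) ≈ 11.6627.
Output: y_gold = k_gold^0.49 = 11.6627^0.49 ≈ 3.3322.

y_gold ≈ 3.332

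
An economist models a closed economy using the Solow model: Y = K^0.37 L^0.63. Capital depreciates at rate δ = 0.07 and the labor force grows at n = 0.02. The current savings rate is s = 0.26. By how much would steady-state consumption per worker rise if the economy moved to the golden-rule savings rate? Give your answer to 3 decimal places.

Break-even investment rate: n + δ = 0.02 + 0.07 = 0.09.
Current steady state (s = 0.26): k* = (0.26/0.09)^(1/0.63) ≈ 5.3867, y* = 5.3867^0.37 ≈ 1.8646, c* = (1−0.26)·1.8646 ≈ 1.3798.
Setting f'(k) = n+δ gives 0.37·k^(0.37−1) = 0.09, hence k_gold = (0.37/0.09)^(1/0.63) ≈ 9.4306.
y_gold = 9.4306^0.37 ≈ 2.2939, c_gold = y_gold − 0.09·k_gold ≈ 1.4452.
Gain: Δc = 1.4452 − 1.3798 ≈ 0.0654.

Δc ≈ 0.065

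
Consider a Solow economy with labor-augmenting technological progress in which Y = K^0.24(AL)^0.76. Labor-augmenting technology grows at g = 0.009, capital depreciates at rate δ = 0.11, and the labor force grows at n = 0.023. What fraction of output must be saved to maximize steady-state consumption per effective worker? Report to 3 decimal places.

s_gold = 0.240

Break-even investment rate: n + g + δ = 0.023 + 0.009 + 0.11 = 0.142.
At the golden rule MPK = n+g+δ, and in any Cobb-Douglas steady state s = (n+g+δ)·k/y = MPK·k/y = capital's share 0.24.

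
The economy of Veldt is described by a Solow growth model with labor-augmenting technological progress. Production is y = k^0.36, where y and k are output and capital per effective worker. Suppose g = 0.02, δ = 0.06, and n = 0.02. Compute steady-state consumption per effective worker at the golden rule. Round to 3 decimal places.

c_gold ≈ 1.316

n + g + δ = 0.02 + 0.02 + 0.06 = 0.1.
At the golden rule the marginal product of capital equals n+g+δ: 0.36·k^(0.36−1) = 0.1. Solving, k_gold = (0.36/0.1)^(1/0.64) ≈ 7.3998.
y_gold = 7.3998^0.36 ≈ 2.0555.
c_gold = y_gold − (n+g+δ)·k_gold = 2.0555 − 0.1·7.3998 ≈ 1.3155.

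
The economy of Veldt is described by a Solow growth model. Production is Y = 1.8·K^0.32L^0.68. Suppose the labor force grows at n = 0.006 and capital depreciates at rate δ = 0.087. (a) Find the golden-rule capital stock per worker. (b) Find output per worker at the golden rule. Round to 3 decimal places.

Break-even investment rate: n + δ = 0.006 + 0.087 = 0.093.
Setting f'(k) = n+δ gives 0.32·1.8·k^(0.32−1) = 0.093, hence k_gold = (0.32·1.8/0.093)^(1/0.68) ≈ 14.6089.
y_gold = 1.8·14.6089^0.32 ≈ 4.2457.

(a) k_gold ≈ 14.609; (b) y_gold ≈ 4.246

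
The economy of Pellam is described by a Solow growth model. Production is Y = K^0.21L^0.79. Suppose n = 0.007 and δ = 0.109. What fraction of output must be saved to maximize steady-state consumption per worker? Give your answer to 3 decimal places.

The effective depreciation rate is n + δ = 0.007 + 0.109 = 0.116.
At the golden rule MPK = n+δ, and in any Cobb-Douglas steady state s = (n+δ)·k/y = MPK·k/y = capital's share 0.21.

s_gold = 0.210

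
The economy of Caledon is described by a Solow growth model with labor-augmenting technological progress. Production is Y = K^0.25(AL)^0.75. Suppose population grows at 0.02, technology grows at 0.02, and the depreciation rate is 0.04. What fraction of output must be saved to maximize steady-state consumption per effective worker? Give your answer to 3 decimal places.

Capital per effective worker breaks even when investment replaces (n + g + δ)·k; here n + g + δ = 0.08.
At the golden rule MPK = n+g+δ, and in any Cobb-Douglas steady state s = (n+g+δ)·k/y = MPK·k/y = capital's share 0.25.

s_gold = 0.250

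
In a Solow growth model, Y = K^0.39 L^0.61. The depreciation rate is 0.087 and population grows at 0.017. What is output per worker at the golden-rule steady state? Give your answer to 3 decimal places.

y_gold ≈ 2.328

Capital per worker breaks even when investment replaces (n + δ)·k; here n + δ = 0.104.
Setting f'(k) = n+δ gives 0.39·k^(0.39−1) = 0.104, hence k_gold = (0.39/0.104)^(1/0.61) ≈ 8.7304.
Output: y_gold = k_gold^0.39 = 8.7304^0.39 ≈ 2.3281.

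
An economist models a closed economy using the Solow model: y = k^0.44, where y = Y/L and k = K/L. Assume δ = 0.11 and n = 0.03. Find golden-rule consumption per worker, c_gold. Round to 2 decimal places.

c_gold ≈ 1.38

Capital per worker breaks even when investment replaces (n + δ)·k; here n + δ = 0.14.
Golden rule sets MPK = n+δ: 0.44·k^(0.44−1) = 0.14, so k_gold = (0.44/0.14)^(1/0.56) ≈ 7.7282.
y_gold = 7.7282^0.44 ≈ 2.4590.
c_gold = y_gold − (n+δ)·k_gold = 2.4590 − 0.14·7.7282 ≈ 1.3770.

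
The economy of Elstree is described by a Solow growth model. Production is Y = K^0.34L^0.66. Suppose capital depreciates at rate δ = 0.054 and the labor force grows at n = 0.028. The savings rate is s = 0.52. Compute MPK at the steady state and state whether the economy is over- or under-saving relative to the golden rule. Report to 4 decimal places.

over-saving; MPK ≈ 0.0536

Break-even investment rate: n + δ = 0.028 + 0.054 = 0.082.
Steady-state k*: s·k^0.34 = 0.082·k gives k* = (0.52/0.082)^(1/0.66) ≈ 16.4225.
MPK = 0.34·16.4225^(-0.66) ≈ 0.0536.
MPK < n+δ = 0.082, so the economy is dynamically inefficient (over-saving).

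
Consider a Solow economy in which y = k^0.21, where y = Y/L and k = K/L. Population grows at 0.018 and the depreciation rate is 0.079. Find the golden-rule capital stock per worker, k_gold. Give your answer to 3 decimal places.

n + δ = 0.018 + 0.079 = 0.097.
At the golden rule the marginal product of capital equals n+δ: 0.21·k^(0.21−1) = 0.097. Solving, k_gold = (0.21/0.097)^(1/0.79) ≈ 2.6584.

k_gold ≈ 2.658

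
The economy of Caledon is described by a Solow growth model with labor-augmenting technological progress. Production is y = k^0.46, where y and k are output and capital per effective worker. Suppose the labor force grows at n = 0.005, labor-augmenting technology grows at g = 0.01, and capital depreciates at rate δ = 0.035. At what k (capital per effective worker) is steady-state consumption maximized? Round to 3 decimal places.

k_gold ≈ 60.925

Capital per effective worker breaks even when investment replaces (n + g + δ)·k; here n + g + δ = 0.05.
Maximizing c = f(k) − (n+g+δ)·k gives f'(k) = n+g+δ, i.e. 0.46·k^(0.46−1) = 0.05, so k_gold = (0.46/0.05)^(1/0.54) ≈ 60.9245.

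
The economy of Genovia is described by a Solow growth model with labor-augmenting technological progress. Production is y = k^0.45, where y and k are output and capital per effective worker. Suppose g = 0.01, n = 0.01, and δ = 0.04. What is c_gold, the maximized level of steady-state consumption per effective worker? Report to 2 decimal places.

Capital per effective worker breaks even when investment replaces (n + g + δ)·k; here n + g + δ = 0.06.
Maximizing c = f(k) − (n+g+δ)·k gives f'(k) = n+g+δ, i.e. 0.45·k^(0.45−1) = 0.06, so k_gold = (0.45/0.06)^(1/0.55) ≈ 38.9960.
y_gold = 38.9960^0.45 ≈ 5.1995.
c_gold = y_gold − (n+g+δ)·k_gold = 5.1995 − 0.06·38.9960 ≈ 2.8597.

c_gold ≈ 2.86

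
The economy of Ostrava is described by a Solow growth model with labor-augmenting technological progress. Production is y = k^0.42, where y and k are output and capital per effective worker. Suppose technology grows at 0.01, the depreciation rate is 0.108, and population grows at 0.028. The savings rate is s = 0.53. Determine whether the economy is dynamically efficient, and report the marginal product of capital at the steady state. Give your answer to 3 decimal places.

The effective depreciation rate is n + g + δ = 0.028 + 0.01 + 0.108 = 0.146.
Steady-state k*: s·k^0.42 = 0.146·k gives k* = (0.53/0.146)^(1/0.58) ≈ 9.2339.
MPK = 0.42·9.2339^(-0.58) ≈ 0.1157.
MPK < n+g+δ = 0.146, so the economy is dynamically inefficient (over-saving).

dynamically inefficient; MPK ≈ 0.116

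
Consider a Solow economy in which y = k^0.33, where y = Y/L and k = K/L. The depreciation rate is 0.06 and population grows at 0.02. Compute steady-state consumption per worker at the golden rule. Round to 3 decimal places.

The effective depreciation rate is n + δ = 0.02 + 0.06 = 0.08.
Maximizing c = f(k) − (n+δ)·k gives f'(k) = n+δ, i.e. 0.33·k^(0.33−1) = 0.08, so k_gold = (0.33/0.08)^(1/0.67) ≈ 8.2898.
y_gold = 8.2898^0.33 ≈ 2.0096.
c_gold = y_gold − (n+δ)·k_gold = 2.0096 − 0.08·8.2898 ≈ 1.3465.

c_gold ≈ 1.346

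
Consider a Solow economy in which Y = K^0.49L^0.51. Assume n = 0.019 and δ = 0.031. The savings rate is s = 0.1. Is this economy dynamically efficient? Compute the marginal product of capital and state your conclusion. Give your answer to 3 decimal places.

dynamically efficient; MPK ≈ 0.245

Capital per worker breaks even when investment replaces (n + δ)·k; here n + δ = 0.05.
Steady-state k*: s·k^0.49 = 0.05·k gives k* = (0.1/0.05)^(1/0.51) ≈ 3.8927.
MPK = 0.49·3.8927^(-0.51) ≈ 0.2450.
MPK > n+δ = 0.05, so the economy is dynamically efficient (under-saving).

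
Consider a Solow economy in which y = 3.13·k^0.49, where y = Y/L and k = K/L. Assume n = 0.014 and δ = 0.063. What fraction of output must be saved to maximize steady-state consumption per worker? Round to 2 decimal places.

n + δ = 0.014 + 0.063 = 0.077.
At the golden rule MPK = n+δ, and in any Cobb-Douglas steady state s = (n+δ)·k/y = MPK·k/y = capital's share 0.49.

s_gold = 0.49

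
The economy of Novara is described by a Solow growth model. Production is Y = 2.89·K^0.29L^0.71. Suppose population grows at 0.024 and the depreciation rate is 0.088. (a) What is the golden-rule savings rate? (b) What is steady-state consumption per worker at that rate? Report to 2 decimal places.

Break-even investment rate: n + δ = 0.024 + 0.088 = 0.112.
For Cobb-Douglas, s_gold equals capital's share: s_gold = 0.29.
Golden rule sets MPK = n+δ: 0.29·2.89·k^(0.29−1) = 0.112, so k_gold = (0.29·2.89/0.112)^(1/0.71) ≈ 17.0253.
y_gold = 2.89·17.0253^0.29 ≈ 6.5753; c_gold = (1−0.29)·y_gold ≈ 4.6685.

(a) s_gold = 0.29; (b) c_gold ≈ 4.67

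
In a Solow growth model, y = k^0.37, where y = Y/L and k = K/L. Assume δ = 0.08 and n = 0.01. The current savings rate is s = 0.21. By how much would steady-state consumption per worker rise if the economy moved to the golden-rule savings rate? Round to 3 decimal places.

Capital per worker breaks even when investment replaces (n + δ)·k; here n + δ = 0.09.
Current steady state (s = 0.21): k* = (0.21/0.09)^(1/0.63) ≈ 3.8379, y* = 3.8379^0.37 ≈ 1.6448, c* = (1−0.21)·1.6448 ≈ 1.2994.
Golden rule sets MPK = n+δ: 0.37·k^(0.37−1) = 0.09, so k_gold = (0.37/0.09)^(1/0.63) ≈ 9.4306.
y_gold = 9.4306^0.37 ≈ 2.2939, c_gold = y_gold − 0.09·k_gold ≈ 1.4452.
Gain: Δc = 1.4452 − 1.2994 ≈ 0.1458.

Δc ≈ 0.146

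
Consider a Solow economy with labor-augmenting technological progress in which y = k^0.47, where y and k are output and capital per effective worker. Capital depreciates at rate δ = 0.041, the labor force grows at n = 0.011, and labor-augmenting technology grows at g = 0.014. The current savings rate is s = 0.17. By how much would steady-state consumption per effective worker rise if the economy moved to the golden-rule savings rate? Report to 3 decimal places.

Δc ≈ 1.101

n + g + δ = 0.011 + 0.014 + 0.041 = 0.066.
Current steady state (s = 0.17): k* = (0.17/0.066)^(1/0.53) ≈ 5.9606, y* = 5.9606^0.47 ≈ 2.3141, c* = (1−0.17)·2.3141 ≈ 1.9207.
At the golden rule the marginal product of capital equals n+g+δ: 0.47·k^(0.47−1) = 0.066. Solving, k_gold = (0.47/0.066)^(1/0.53) ≈ 40.6062.
y_gold = 40.6062^0.47 ≈ 5.7021, c_gold = y_gold − 0.066·k_gold ≈ 3.0221.
Gain: Δc = 3.0221 − 1.9207 ≈ 1.1014.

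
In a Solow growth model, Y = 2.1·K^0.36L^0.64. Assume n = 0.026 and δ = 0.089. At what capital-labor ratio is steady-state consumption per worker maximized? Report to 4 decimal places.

Capital per worker breaks even when investment replaces (n + δ)·k; here n + δ = 0.115.
Setting f'(k) = n+δ gives 0.36·2.1·k^(0.36−1) = 0.115, hence k_gold = (0.36·2.1/0.115)^(1/0.64) ≈ 18.9605.

k_gold ≈ 18.9605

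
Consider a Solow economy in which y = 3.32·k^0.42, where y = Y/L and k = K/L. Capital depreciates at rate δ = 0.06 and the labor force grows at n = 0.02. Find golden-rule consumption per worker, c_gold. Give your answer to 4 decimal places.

c_gold ≈ 15.2559

n + δ = 0.02 + 0.06 = 0.08.
At the golden rule the marginal product of capital equals n+δ: 0.42·3.32·k^(0.42−1) = 0.08. Solving, k_gold = (0.42·3.32/0.08)^(1/0.58) ≈ 138.0918.
y_gold = 3.32·138.0918^0.42 ≈ 26.3032.
c_gold = y_gold − (n+δ)·k_gold = 26.3032 − 0.08·138.0918 ≈ 15.2559.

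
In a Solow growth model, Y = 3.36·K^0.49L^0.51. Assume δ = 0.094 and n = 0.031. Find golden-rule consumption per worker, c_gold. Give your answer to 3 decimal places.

c_gold ≈ 20.400

Break-even investment rate: n + δ = 0.031 + 0.094 = 0.125.
Setting f'(k) = n+δ gives 0.49·3.36·k^(0.49−1) = 0.125, hence k_gold = (0.49·3.36/0.125)^(1/0.51) ≈ 156.7992.
y_gold = 3.36·156.7992^0.49 ≈ 39.9998.
c_gold = y_gold − (n+δ)·k_gold = 39.9998 − 0.125·156.7992 ≈ 20.3999.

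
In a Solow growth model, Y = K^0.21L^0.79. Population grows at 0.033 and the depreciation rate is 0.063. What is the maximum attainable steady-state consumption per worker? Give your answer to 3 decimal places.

c_gold ≈ 0.973

Capital per worker breaks even when investment replaces (n + δ)·k; here n + δ = 0.096.
Setting f'(k) = n+δ gives 0.21·k^(0.21−1) = 0.096, hence k_gold = (0.21/0.096)^(1/0.79) ≈ 2.6935.
y_gold = 2.6935^0.21 ≈ 1.2313.
c_gold = y_gold − (n+δ)·k_gold = 1.2313 − 0.096·2.6935 ≈ 0.9727.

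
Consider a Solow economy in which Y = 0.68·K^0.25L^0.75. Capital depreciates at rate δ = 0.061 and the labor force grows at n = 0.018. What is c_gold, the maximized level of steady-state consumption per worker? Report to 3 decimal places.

n + δ = 0.018 + 0.061 = 0.079.
Setting f'(k) = n+δ gives 0.25·0.68·k^(0.25−1) = 0.079, hence k_gold = (0.25·0.68/0.079)^(1/0.75) ≈ 2.7782.
y_gold = 0.68·2.7782^0.25 ≈ 0.8779.
c_gold = y_gold − (n+δ)·k_gold = 0.8779 − 0.079·2.7782 ≈ 0.6584.

c_gold ≈ 0.658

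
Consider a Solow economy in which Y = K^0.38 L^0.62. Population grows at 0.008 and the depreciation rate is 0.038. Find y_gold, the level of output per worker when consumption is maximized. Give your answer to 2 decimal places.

The effective depreciation rate is n + δ = 0.008 + 0.038 = 0.046.
At the golden rule the marginal product of capital equals n+δ: 0.38·k^(0.38−1) = 0.046. Solving, k_gold = (0.38/0.046)^(1/0.62) ≈ 30.1352.
Output: y_gold = k_gold^0.38 = 30.1352^0.38 ≈ 3.6479.

y_gold ≈ 3.65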